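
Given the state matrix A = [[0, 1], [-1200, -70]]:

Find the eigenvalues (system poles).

det(A - λI) = λ² - (-70)λ + 1200 = (λ - (-40))(λ - (-30)). Eigenvalues: -40, -30.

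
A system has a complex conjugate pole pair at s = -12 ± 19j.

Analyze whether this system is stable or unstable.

Real part of poles is -12 (< 0, left half-plane). Stable.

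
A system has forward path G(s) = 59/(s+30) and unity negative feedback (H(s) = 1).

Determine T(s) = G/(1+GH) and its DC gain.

T(s) = G/(1+GH) = [59/(s+30)] / [1 + 59/(s+30)] = 59/(s+30+59) = 59/(s+89). DC gain = 59/89 = 0.6629.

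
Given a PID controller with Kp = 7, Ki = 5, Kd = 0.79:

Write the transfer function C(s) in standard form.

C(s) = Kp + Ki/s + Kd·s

Substituting values: C(s) = 7 + 5/s + 0.79s = (0.79s² + 7s + 5)/s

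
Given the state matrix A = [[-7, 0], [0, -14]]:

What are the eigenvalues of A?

For diagonal matrix, eigenvalues are diagonal entries: λ₁ = -7, λ₂ = -14.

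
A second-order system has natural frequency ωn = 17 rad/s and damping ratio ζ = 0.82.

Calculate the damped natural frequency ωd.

ωd = ωn√(1 - ζ²) = 17√(1 - 0.82²) = 9.73 rad/s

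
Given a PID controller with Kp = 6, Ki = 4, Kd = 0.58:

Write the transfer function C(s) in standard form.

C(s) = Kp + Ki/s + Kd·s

Substituting values: C(s) = 6 + 4/s + 0.58s = (0.58s² + 6s + 4)/s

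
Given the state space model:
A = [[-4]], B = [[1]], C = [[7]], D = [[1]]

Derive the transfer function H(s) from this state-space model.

(sI - A)⁻¹ = 1/(s + 4). H(s) = 7×1/(s + 4) + 1 = (s + 11)/(s + 4).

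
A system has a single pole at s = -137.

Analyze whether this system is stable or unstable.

Pole at s = -137 is in the left half-plane. Stable.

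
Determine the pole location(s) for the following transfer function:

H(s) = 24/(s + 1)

Pole is where denominator = 0: s + 1 = 0, so s = -1.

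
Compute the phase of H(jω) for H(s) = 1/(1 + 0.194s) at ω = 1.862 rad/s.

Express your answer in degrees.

Phase = -arctan(ωτ) = -arctan(1.862 × 0.194) = -19.9°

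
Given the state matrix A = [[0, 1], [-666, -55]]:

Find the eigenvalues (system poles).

det(A - λI) = λ² - (-55)λ + 666 = (λ - (-18))(λ - (-37)). Eigenvalues: -18, -37.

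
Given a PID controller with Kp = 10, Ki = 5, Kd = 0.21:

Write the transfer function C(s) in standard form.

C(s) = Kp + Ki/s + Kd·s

Substituting values: C(s) = 10 + 5/s + 0.21s = (0.21s² + 10s + 5)/s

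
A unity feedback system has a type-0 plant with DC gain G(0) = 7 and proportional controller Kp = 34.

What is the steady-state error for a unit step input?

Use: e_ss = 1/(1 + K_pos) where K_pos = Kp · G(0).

K_pos = Kp · G(0) = 34 × 7 = 238. e_ss = 1/(1 + 238) = 0.0042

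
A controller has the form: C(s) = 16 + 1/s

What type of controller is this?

This is a Proportional-Integral (PI) controller.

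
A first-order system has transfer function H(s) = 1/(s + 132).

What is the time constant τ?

For H(s) = 1/(s + 1/τ), the pole is at -1/τ = -132, so τ = 1/132 = 0.0076 s.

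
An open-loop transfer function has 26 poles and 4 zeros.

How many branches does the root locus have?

Root locus has n branches where n = number of poles = 26.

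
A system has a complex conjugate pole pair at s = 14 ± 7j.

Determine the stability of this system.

Real part of poles is 14 (> 0, right half-plane). Unstable.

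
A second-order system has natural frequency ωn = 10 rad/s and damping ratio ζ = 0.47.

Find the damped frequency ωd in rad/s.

ωd = ωn√(1 - ζ²) = 10√(1 - 0.47²) = 8.83 rad/s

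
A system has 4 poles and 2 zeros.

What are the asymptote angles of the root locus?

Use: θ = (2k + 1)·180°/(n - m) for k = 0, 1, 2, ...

n - m = 4 - 2 = 2. Angles: θk = (2k + 1)·180°/2 = 90°, 270°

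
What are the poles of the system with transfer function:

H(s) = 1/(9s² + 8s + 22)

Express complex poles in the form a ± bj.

Discriminant = 8² - 4×9×22 = 64 - 792 = -728 < 0, so the poles are a complex conjugate pair s = (-8 ± j√728)/(2×9). Real part = -8/(2×9) = -8/18 ≈ -0.4444; imaginary part = ±√728/(2×9) ≈ 1.4990. Poles: s = -0.4444 ± 1.4990j.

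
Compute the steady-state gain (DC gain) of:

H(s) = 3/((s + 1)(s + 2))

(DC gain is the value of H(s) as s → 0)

DC gain = H(0) = 3/(1 × 2) = 3/2 = 1.5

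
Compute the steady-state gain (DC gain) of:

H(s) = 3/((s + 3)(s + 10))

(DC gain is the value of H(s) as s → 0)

DC gain = H(0) = 3/(3 × 10) = 3/30 = 0.1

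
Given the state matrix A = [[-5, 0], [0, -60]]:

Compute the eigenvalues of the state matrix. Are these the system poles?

For diagonal matrix, eigenvalues are diagonal entries: λ₁ = -5, λ₂ = -60. Eigenvalues of A = system poles.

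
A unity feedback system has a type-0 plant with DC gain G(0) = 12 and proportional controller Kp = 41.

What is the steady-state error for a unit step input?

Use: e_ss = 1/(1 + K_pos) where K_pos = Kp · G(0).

K_pos = Kp · G(0) = 41 × 12 = 492. e_ss = 1/(1 + 492) = 0.0020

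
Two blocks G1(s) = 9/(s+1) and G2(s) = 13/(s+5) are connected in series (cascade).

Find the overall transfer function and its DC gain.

Series: multiply transfer functions. G_eq = 9/(s+1) × 13/(s+5) = 117/((s+1)(s+5)). DC gain = 117/(1×5) = 23.4.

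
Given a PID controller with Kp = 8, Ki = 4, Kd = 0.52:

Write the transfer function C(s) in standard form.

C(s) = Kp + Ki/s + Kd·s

Substituting values: C(s) = 8 + 4/s + 0.52s = (0.52s² + 8s + 4)/s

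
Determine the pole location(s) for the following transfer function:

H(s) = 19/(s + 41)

Pole is where denominator = 0: s + 41 = 0, so s = -41.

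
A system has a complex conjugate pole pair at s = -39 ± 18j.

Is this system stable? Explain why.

Real part of poles is -39 (< 0, left half-plane). Stable.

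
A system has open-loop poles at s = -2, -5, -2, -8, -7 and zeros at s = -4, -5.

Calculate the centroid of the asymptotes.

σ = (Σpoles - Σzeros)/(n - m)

σ = (Σpoles - Σzeros)/(n - m) = (-24 - (-9))/(5 - 2) = -15/3 = -5.0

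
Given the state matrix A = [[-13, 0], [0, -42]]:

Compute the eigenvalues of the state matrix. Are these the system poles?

For diagonal matrix, eigenvalues are diagonal entries: λ₁ = -13, λ₂ = -42. Eigenvalues of A = system poles.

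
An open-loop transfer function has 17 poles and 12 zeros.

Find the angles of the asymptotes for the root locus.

n - m = 17 - 12 = 5. Angles: θk = (2k + 1)·180°/5 = 36°, 108°, 180°, 252°, 324°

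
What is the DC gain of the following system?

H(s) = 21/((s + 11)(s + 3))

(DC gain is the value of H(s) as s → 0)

DC gain = H(0) = 21/(11 × 3) = 21/33 = 0.6364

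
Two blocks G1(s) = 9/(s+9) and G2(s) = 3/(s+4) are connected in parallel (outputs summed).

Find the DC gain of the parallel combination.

Parallel: G_eq = G1 + G2. DC gain = G1(0) + G2(0) = 9/9 + 3/4 = 1 + 0.75 = 1.75.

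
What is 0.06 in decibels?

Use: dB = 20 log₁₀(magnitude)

dB = 20 log₁₀(0.06) = -24.4 dB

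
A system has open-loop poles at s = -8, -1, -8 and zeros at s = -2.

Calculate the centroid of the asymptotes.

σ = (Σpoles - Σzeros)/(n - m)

σ = (Σpoles - Σzeros)/(n - m) = (-17 - (-2))/(3 - 1) = -15/2 = -7.5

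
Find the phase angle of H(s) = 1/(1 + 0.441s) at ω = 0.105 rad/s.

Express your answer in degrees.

Phase = -arctan(ωτ) = -arctan(0.105 × 0.441) = -2.7°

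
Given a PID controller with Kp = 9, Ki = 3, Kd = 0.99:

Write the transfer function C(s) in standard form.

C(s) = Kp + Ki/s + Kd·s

Substituting values: C(s) = 9 + 3/s + 0.99s = (0.99s² + 9s + 3)/s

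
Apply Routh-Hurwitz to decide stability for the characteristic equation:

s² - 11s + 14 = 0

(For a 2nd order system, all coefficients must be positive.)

Coefficients: 1, -11, 14. b=-11 not positive, so system is unstable.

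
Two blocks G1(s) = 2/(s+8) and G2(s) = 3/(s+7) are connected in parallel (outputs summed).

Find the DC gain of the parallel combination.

Parallel: G_eq = G1 + G2. DC gain = G1(0) + G2(0) = 2/8 + 3/7 = 0.25 + 0.4286 = 0.6786.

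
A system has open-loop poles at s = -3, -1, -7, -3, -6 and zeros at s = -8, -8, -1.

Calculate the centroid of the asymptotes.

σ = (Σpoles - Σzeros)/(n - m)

σ = (Σpoles - Σzeros)/(n - m) = (-20 - (-17))/(5 - 3) = -3/2 = -1.5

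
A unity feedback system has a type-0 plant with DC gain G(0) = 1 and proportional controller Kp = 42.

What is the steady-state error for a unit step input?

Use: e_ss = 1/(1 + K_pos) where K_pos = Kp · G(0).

K_pos = Kp · G(0) = 42 × 1 = 42. e_ss = 1/(1 + 42) = 0.0233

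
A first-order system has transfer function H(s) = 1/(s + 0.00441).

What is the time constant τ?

For H(s) = 1/(s + 1/τ), the pole is at -1/τ = -0.00441, so τ = 1/0.00441 = 226.8 s.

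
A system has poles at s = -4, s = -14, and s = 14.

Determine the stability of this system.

Pole(s) at s = 14 are not in the left half-plane. System is unstable.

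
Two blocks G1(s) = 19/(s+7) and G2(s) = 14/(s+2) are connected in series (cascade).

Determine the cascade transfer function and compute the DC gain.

Series: multiply transfer functions. G_eq = 19/(s+7) × 14/(s+2) = 266/((s+7)(s+2)). DC gain = 266/(7×2) = 19.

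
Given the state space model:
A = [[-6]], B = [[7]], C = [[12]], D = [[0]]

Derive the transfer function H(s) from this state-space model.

(sI - A)⁻¹ = 1/(s + 6). H(s) = 12 × 7/(s + 6) + 0 = 84/(s + 6).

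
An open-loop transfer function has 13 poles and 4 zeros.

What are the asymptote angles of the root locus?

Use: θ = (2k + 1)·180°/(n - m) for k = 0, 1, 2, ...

n - m = 13 - 4 = 9. Angles: θk = (2k + 1)·180°/9 = 20°, 60°, 100°, 140°, 180°, 220°, 260°, 300°, 340°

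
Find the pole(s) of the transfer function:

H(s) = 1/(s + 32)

Pole is where denominator = 0: s + 32 = 0, so s = -32.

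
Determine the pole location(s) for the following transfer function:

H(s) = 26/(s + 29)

Pole is where denominator = 0: s + 29 = 0, so s = -29.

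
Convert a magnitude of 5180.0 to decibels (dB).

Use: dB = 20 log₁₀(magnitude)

dB = 20 log₁₀(5180.0) = 74.3 dB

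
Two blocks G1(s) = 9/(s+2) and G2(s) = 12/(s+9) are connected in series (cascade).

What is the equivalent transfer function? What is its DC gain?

Series: multiply transfer functions. G_eq = 9/(s+2) × 12/(s+9) = 108/((s+2)(s+9)). DC gain = 108/(2×9) = 6.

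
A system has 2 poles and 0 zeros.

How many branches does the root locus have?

Root locus has n branches where n = number of poles = 2.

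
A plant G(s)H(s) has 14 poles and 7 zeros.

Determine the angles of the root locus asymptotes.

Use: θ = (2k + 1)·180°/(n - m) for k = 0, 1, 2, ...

n - m = 14 - 7 = 7. Angles: θk = (2k + 1)·180°/7 = 25.71°, 77.14°, 128.57°, 180°, 231.43°, 282.86°, 334.29°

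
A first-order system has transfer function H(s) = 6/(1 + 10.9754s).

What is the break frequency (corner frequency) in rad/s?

Corner frequency = 1/τ = 1/10.9754 = 0.091 rad/s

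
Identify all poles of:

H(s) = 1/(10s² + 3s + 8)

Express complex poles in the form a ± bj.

Discriminant = 3² - 4×10×8 = 9 - 320 = -311 < 0, so the poles are a complex conjugate pair s = (-3 ± j√311)/(2×10). Real part = -3/(2×10) = -3/20 = -0.15; imaginary part = ±√311/(2×10) ≈ 0.8818. Poles: s = -0.15 ± 0.8818j.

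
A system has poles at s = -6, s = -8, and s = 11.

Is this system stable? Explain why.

Pole(s) at s = 11 are not in the left half-plane. System is unstable.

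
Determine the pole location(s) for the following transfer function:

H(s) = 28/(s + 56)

Pole is where denominator = 0: s + 56 = 0, so s = -56.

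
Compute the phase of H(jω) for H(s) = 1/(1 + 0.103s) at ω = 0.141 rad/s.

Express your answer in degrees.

Phase = -arctan(ωτ) = -arctan(0.141 × 0.103) = -0.8°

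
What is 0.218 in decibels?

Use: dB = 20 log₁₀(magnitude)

dB = 20 log₁₀(0.218) = -13.2 dB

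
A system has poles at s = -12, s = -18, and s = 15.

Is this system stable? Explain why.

Pole(s) at s = 15 are not in the left half-plane. System is unstable.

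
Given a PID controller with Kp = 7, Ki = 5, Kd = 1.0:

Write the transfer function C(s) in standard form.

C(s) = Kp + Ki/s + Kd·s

Substituting values: C(s) = 7 + 5/s + 1.0s = (s² + 7s + 5)/s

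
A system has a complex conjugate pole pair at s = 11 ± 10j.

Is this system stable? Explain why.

Real part of poles is 11 (> 0, right half-plane). Unstable.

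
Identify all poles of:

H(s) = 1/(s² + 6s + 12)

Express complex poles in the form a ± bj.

Discriminant = 6² - 4×1×12 = 36 - 48 = -12 < 0, so the poles are a complex conjugate pair s = (-6 ± j√12)/(2×1). Real part = -6/(2×1) = -6/2 = -3; imaginary part = ±√12/(2×1) ≈ 1.7321. Poles: s = -3 ± 1.7321j.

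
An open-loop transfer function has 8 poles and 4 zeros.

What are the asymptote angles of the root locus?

n - m = 8 - 4 = 4. Angles: θk = (2k + 1)·180°/4 = 45°, 135°, 225°, 315°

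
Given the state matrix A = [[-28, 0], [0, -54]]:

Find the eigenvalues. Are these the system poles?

For diagonal matrix, eigenvalues are diagonal entries: λ₁ = -28, λ₂ = -54. Eigenvalues of A = system poles.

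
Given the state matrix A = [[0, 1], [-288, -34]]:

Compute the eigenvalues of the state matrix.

det(A - λI) = λ² - (-34)λ + 288 = (λ - (-18))(λ - (-16)). Eigenvalues: -18, -16.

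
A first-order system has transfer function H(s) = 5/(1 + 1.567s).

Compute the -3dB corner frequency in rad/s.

Corner frequency = 1/τ = 1/1.567 = 0.638 rad/s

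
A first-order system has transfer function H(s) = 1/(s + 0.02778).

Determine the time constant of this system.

For H(s) = 1/(s + 1/τ), the pole is at -1/τ = -0.02778, so τ = 1/0.02778 = 36 s.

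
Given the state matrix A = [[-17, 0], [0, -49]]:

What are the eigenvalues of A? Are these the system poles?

For diagonal matrix, eigenvalues are diagonal entries: λ₁ = -17, λ₂ = -49. Eigenvalues of A = system poles.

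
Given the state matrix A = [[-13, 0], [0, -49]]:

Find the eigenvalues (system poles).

For diagonal matrix, eigenvalues are diagonal entries: λ₁ = -13, λ₂ = -49.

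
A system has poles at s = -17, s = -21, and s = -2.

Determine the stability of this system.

All poles are in the left half-plane. System is stable.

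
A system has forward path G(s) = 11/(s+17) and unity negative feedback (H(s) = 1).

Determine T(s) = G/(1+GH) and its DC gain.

T(s) = G/(1+GH) = [11/(s+17)] / [1 + 11/(s+17)] = 11/(s+17+11) = 11/(s+28). DC gain = 11/28 = 0.3929.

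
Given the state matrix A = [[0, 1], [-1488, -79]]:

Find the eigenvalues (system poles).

det(A - λI) = λ² - (-79)λ + 1488 = (λ - (-48))(λ - (-31)). Eigenvalues: -48, -31.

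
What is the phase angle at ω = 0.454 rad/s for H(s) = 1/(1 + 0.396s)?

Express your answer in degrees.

Phase = -arctan(ωτ) = -arctan(0.454 × 0.396) = -10.2°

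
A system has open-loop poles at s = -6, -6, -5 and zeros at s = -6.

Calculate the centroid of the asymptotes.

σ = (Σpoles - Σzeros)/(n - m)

σ = (Σpoles - Σzeros)/(n - m) = (-17 - (-6))/(3 - 1) = -11/2 = -5.5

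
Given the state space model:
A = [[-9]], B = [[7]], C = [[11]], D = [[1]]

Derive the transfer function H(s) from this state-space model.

(sI - A)⁻¹ = 1/(s + 9). H(s) = 11×7/(s + 9) + 1 = (s + 86)/(s + 9).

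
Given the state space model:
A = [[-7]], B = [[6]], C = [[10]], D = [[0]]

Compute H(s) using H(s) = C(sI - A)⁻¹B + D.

(sI - A)⁻¹ = 1/(s + 7). H(s) = 10 × 6/(s + 7) + 0 = 60/(s + 7).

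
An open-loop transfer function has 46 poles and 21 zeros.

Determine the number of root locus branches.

Root locus has n branches where n = number of poles = 46.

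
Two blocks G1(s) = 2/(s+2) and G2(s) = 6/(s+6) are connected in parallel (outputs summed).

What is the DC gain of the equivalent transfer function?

Parallel: G_eq = G1 + G2. DC gain = G1(0) + G2(0) = 2/2 + 6/6 = 1 + 1 = 2.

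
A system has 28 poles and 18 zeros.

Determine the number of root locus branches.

Root locus has n branches where n = number of poles = 28.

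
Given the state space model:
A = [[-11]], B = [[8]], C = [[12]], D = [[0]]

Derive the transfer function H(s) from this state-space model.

(sI - A)⁻¹ = 1/(s + 11). H(s) = 12 × 8/(s + 11) + 0 = 96/(s + 11).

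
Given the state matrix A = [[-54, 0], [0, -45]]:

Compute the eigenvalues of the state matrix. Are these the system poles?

For diagonal matrix, eigenvalues are diagonal entries: λ₁ = -54, λ₂ = -45. Eigenvalues of A = system poles.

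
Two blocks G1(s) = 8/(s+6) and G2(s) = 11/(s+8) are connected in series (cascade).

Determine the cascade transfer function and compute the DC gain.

Series: multiply transfer functions. G_eq = 8/(s+6) × 11/(s+8) = 88/((s+6)(s+8)). DC gain = 88/(6×8) = 1.8333.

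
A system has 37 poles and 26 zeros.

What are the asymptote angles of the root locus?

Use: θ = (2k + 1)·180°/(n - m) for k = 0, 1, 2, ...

n - m = 37 - 26 = 11. Angles: θk = (2k + 1)·180°/11 = 16.36°, 49.09°, 81.82°, 114.55°, 147.27°, 180°, 212.73°, 245.45°, 278.18°, 310.91°, 343.64°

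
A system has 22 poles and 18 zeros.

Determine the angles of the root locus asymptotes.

n - m = 22 - 18 = 4. Angles: θk = (2k + 1)·180°/4 = 45°, 135°, 225°, 315°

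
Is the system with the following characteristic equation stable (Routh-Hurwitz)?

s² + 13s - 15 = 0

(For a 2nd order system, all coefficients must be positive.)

Coefficients: 1, 13, -15. c=-15 not positive, so system is unstable.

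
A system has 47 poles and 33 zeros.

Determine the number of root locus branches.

Root locus has n branches where n = number of poles = 47.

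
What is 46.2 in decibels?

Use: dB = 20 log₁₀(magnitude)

dB = 20 log₁₀(46.2) = 33.3 dB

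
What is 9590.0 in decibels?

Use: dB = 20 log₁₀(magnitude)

dB = 20 log₁₀(9590.0) = 79.6 dB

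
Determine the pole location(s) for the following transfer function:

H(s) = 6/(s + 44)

Pole is where denominator = 0: s + 44 = 0, so s = -44.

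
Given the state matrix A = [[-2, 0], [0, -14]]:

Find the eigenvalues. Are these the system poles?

For diagonal matrix, eigenvalues are diagonal entries: λ₁ = -2, λ₂ = -14. Eigenvalues of A = system poles.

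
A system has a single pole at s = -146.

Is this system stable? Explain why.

Pole at s = -146 is in the left half-plane. Stable.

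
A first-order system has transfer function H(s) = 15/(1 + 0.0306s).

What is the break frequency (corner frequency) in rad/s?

Corner frequency = 1/τ = 1/0.0306 = 32.68 rad/s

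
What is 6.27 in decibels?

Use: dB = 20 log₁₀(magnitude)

dB = 20 log₁₀(6.27) = 15.9 dB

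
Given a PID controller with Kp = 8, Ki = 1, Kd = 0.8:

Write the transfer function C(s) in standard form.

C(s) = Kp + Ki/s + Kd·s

Substituting values: C(s) = 8 + 1/s + 0.8s = (0.8s² + 8s + 1)/s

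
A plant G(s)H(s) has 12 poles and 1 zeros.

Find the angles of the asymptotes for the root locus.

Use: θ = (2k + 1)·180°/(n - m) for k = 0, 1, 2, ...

n - m = 12 - 1 = 11. Angles: θk = (2k + 1)·180°/11 = 16.36°, 49.09°, 81.82°, 114.55°, 147.27°, 180°, 212.73°, 245.45°, 278.18°, 310.91°, 343.64°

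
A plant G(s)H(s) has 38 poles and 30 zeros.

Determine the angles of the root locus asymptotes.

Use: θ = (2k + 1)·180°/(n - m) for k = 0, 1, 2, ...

n - m = 38 - 30 = 8. Angles: θk = (2k + 1)·180°/8 = 22.5°, 67.5°, 112.5°, 157.5°, 202.5°, 247.5°, 292.5°, 337.5°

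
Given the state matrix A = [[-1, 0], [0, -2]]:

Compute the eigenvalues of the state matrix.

For diagonal matrix, eigenvalues are diagonal entries: λ₁ = -1, λ₂ = -2.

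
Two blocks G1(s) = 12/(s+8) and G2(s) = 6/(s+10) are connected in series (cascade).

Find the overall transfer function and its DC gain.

Series: multiply transfer functions. G_eq = 12/(s+8) × 6/(s+10) = 72/((s+8)(s+10)). DC gain = 72/(8×10) = 0.9.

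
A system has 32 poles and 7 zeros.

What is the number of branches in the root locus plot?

Root locus has n branches where n = number of poles = 32.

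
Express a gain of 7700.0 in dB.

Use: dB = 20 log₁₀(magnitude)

dB = 20 log₁₀(7700.0) = 77.7 dB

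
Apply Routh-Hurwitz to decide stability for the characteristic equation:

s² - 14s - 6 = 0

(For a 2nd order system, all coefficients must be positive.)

Coefficients: 1, -14, -6. b=-14, c=-6 not positive, so system is unstable.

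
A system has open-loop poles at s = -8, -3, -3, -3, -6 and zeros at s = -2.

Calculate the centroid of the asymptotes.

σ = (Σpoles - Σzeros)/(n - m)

σ = (Σpoles - Σzeros)/(n - m) = (-23 - (-2))/(5 - 1) = -21/4 = -5.25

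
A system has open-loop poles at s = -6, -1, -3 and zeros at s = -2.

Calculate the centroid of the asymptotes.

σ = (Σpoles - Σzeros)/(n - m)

σ = (Σpoles - Σzeros)/(n - m) = (-10 - (-2))/(3 - 1) = -8/2 = -4.0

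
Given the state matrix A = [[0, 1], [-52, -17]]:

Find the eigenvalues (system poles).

det(A - λI) = λ² - (-17)λ + 52 = (λ - (-4))(λ - (-13)). Eigenvalues: -4, -13.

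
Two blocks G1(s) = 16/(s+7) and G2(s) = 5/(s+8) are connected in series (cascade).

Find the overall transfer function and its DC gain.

Series: multiply transfer functions. G_eq = 16/(s+7) × 5/(s+8) = 80/((s+7)(s+8)). DC gain = 80/(7×8) = 1.4286.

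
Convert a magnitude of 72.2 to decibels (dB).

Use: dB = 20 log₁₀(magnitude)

dB = 20 log₁₀(72.2) = 37.2 dB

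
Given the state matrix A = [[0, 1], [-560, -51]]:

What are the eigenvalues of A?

det(A - λI) = λ² - (-51)λ + 560 = (λ - (-35))(λ - (-16)). Eigenvalues: -35, -16.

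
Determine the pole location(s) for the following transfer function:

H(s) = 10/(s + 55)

Pole is where denominator = 0: s + 55 = 0, so s = -55.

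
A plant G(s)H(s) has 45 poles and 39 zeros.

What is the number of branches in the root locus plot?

Root locus has n branches where n = number of poles = 45.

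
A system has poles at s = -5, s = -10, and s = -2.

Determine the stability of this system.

All poles are in the left half-plane. System is stable.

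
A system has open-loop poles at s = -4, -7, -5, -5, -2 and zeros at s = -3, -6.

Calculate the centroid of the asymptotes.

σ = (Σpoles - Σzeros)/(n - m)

σ = (Σpoles - Σzeros)/(n - m) = (-23 - (-9))/(5 - 2) = -14/3 = -4.67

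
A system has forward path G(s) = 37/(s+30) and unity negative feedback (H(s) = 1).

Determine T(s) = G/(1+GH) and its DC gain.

T(s) = G/(1+GH) = [37/(s+30)] / [1 + 37/(s+30)] = 37/(s+30+37) = 37/(s+67). DC gain = 37/67 = 0.5522.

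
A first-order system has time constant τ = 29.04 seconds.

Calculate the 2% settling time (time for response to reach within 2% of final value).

For first-order system, 2% settling time ≈ 4τ = 4 × 29.04 = 116.16 s.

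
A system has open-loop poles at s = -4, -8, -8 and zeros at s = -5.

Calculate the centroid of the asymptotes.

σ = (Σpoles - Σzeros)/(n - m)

σ = (Σpoles - Σzeros)/(n - m) = (-20 - (-5))/(3 - 1) = -15/2 = -7.5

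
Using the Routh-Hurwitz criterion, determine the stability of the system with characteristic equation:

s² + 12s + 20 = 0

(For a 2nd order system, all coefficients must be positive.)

Coefficients: 1, 12, 20. All positive, so system is stable.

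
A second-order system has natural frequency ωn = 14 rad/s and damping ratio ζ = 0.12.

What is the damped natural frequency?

ωd = ωn√(1 - ζ²) = 14√(1 - 0.12²) = 13.9 rad/s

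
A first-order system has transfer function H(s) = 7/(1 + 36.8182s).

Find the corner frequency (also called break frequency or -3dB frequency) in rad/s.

Corner frequency = 1/τ = 1/36.8182 = 0.027 rad/s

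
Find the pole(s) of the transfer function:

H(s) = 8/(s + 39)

Pole is where denominator = 0: s + 39 = 0, so s = -39.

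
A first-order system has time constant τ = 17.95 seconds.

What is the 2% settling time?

For first-order system, 2% settling time ≈ 4τ = 4 × 17.95 = 71.8 s.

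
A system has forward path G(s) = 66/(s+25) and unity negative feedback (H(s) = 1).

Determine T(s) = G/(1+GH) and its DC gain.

T(s) = G/(1+GH) = [66/(s+25)] / [1 + 66/(s+25)] = 66/(s+25+66) = 66/(s+91). DC gain = 66/91 = 0.7253.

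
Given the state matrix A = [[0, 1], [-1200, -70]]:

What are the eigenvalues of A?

det(A - λI) = λ² - (-70)λ + 1200 = (λ - (-40))(λ - (-30)). Eigenvalues: -40, -30.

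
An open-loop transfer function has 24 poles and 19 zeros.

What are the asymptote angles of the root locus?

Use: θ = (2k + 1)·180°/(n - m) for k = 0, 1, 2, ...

n - m = 24 - 19 = 5. Angles: θk = (2k + 1)·180°/5 = 36°, 108°, 180°, 252°, 324°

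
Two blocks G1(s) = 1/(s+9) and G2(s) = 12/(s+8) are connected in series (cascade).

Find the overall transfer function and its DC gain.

Series: multiply transfer functions. G_eq = 1/(s+9) × 12/(s+8) = 12/((s+9)(s+8)). DC gain = 12/(9×8) = 0.1667.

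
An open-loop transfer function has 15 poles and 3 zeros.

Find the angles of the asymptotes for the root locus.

n - m = 15 - 3 = 12. Angles: θk = (2k + 1)·180°/12 = 15°, 45°, 75°, 105°, 135°, 165°, 195°, 225°, 255°, 285°, 315°, 345°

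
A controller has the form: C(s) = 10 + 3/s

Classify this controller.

This is a Proportional-Integral (PI) controller.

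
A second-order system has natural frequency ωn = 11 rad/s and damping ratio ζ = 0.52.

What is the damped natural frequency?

ωd = ωn√(1 - ζ²) = 11√(1 - 0.52²) = 9.4 rad/s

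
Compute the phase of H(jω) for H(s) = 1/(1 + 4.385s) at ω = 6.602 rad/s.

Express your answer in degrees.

Phase = -arctan(ωτ) = -arctan(6.602 × 4.385) = -88.0°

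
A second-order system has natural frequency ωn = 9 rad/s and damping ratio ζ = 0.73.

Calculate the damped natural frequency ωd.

ωd = ωn√(1 - ζ²) = 9√(1 - 0.73²) = 6.15 rad/s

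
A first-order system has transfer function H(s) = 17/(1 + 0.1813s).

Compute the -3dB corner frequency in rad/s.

Corner frequency = 1/τ = 1/0.1813 = 5.516 rad/s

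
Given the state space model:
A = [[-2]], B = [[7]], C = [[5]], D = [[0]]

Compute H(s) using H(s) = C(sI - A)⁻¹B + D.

(sI - A)⁻¹ = 1/(s + 2). H(s) = 5 × 7/(s + 2) + 0 = 35/(s + 2).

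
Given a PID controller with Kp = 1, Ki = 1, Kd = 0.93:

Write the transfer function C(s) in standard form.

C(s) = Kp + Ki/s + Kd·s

Substituting values: C(s) = 1 + 1/s + 0.93s = (0.93s² + s + 1)/s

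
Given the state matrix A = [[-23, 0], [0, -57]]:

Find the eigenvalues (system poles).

For diagonal matrix, eigenvalues are diagonal entries: λ₁ = -23, λ₂ = -57.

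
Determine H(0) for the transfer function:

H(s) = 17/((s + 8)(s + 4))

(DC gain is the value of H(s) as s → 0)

DC gain = H(0) = 17/(8 × 4) = 17/32 = 0.53125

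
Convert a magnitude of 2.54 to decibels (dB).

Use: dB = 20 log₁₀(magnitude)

dB = 20 log₁₀(2.54) = 8.1 dB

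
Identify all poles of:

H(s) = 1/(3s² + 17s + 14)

Discriminant = 17² - 4×3×14 = 289 - 168 = 121 > 0, so two distinct real poles. Using quadratic formula: s = (-17 ± √121)/(2×3) = (-17 ± √121)/6, with √121 = 11. s₁ = -6/6 = -1, s₂ = -28/6 ≈ -4.6667. Poles: s₁ = -1, s₂ = -4.6667.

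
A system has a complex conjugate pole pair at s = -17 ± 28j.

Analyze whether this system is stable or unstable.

Real part of poles is -17 (< 0, left half-plane). Stable.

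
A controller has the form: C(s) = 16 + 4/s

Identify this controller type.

This is a Proportional-Integral (PI) controller.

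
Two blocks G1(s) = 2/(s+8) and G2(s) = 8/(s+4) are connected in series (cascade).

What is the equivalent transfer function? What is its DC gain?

Series: multiply transfer functions. G_eq = 2/(s+8) × 8/(s+4) = 16/((s+8)(s+4)). DC gain = 16/(8×4) = 0.5.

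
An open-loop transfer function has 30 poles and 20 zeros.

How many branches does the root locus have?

Root locus has n branches where n = number of poles = 30.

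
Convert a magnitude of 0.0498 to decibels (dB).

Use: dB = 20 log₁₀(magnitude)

dB = 20 log₁₀(0.0498) = -26.1 dB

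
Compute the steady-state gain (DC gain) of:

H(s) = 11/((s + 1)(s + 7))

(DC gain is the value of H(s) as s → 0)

DC gain = H(0) = 11/(1 × 7) = 11/7 = 1.5714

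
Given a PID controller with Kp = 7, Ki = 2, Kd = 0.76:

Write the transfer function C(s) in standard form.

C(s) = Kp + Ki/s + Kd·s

Substituting values: C(s) = 7 + 2/s + 0.76s = (0.76s² + 7s + 2)/s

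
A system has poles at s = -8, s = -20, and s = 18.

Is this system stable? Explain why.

Pole(s) at s = 18 are not in the left half-plane. System is unstable.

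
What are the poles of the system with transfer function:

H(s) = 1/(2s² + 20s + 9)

Discriminant = 20² - 4×2×9 = 400 - 72 = 328 > 0, so two distinct real poles. Using quadratic formula: s = (-20 ± √328)/(2×2) = (-20 ± √328)/4, with √328 ≈ 18.1108. s₁ ≈ -0.4723, s₂ ≈ -9.5277. Poles: s₁ = -0.4723, s₂ = -9.5277.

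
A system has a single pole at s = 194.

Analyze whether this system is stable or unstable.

Pole at s = 194 is in the right half-plane. Unstable.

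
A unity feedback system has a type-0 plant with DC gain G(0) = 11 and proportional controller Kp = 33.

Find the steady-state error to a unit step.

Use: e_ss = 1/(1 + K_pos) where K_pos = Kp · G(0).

K_pos = Kp · G(0) = 33 × 11 = 363. e_ss = 1/(1 + 363) = 0.0027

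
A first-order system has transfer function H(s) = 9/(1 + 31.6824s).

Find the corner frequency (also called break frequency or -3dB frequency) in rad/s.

Corner frequency = 1/τ = 1/31.6824 = 0.032 rad/s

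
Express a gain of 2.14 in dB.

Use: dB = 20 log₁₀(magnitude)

dB = 20 log₁₀(2.14) = 6.6 dB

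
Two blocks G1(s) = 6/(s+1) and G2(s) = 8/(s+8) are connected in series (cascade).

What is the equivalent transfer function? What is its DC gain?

Series: multiply transfer functions. G_eq = 6/(s+1) × 8/(s+8) = 48/((s+1)(s+8)). DC gain = 48/(1×8) = 6.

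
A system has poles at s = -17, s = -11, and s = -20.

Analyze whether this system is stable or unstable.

All poles are in the left half-plane. System is stable.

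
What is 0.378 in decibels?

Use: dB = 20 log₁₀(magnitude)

dB = 20 log₁₀(0.378) = -8.5 dB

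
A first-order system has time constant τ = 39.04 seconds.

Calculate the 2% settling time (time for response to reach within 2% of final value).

For first-order system, 2% settling time ≈ 4τ = 4 × 39.04 = 156.16 s.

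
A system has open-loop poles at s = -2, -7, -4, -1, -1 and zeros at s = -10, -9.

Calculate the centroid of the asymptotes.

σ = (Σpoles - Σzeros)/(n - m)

σ = (Σpoles - Σzeros)/(n - m) = (-15 - (-19))/(5 - 2) = 4/3 = 1.33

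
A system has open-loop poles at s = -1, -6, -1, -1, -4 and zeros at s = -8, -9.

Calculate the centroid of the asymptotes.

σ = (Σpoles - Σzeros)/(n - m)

σ = (Σpoles - Σzeros)/(n - m) = (-13 - (-17))/(5 - 2) = 4/3 = 1.33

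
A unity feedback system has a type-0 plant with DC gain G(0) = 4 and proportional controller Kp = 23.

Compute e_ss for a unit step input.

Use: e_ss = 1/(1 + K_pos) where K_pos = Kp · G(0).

K_pos = Kp · G(0) = 23 × 4 = 92. e_ss = 1/(1 + 92) = 0.0108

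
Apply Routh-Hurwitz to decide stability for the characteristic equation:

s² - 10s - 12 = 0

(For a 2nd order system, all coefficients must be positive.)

Coefficients: 1, -10, -12. b=-10, c=-12 not positive, so system is unstable.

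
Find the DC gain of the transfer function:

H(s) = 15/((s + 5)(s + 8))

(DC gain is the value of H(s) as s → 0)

DC gain = H(0) = 15/(5 × 8) = 15/40 = 0.375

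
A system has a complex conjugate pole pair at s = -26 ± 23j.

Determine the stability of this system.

Real part of poles is -26 (< 0, left half-plane). Stable.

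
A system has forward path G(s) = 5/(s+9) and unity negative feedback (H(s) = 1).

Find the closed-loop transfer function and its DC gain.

T(s) = G/(1+GH) = [5/(s+9)] / [1 + 5/(s+9)] = 5/(s+9+5) = 5/(s+14). DC gain = 5/14 = 0.3571.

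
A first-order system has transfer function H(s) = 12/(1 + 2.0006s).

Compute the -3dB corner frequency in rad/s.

Corner frequency = 1/τ = 1/2.0006 = 0.5 rad/s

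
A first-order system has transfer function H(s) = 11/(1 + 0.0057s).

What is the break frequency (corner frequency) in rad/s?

Corner frequency = 1/τ = 1/0.0057 = 175.439 rad/s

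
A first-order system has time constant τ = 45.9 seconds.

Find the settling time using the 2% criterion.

For first-order system, 2% settling time ≈ 4τ = 4 × 45.9 = 183.6 s.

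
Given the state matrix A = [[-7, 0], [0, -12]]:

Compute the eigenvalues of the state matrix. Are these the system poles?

For diagonal matrix, eigenvalues are diagonal entries: λ₁ = -7, λ₂ = -12. Eigenvalues of A = system poles.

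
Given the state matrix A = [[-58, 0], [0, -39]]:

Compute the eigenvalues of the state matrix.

For diagonal matrix, eigenvalues are diagonal entries: λ₁ = -58, λ₂ = -39.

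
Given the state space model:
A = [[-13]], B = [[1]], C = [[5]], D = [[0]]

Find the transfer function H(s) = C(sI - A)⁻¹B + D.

(sI - A)⁻¹ = 1/(s + 13). H(s) = 5 × 1/(s + 13) + 0 = 5/(s + 13).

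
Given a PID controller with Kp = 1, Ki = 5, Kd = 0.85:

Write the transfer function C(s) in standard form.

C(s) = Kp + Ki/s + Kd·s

Substituting values: C(s) = 1 + 5/s + 0.85s = (0.85s² + s + 5)/s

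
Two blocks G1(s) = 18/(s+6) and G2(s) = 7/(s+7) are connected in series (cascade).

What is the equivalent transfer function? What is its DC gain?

Series: multiply transfer functions. G_eq = 18/(s+6) × 7/(s+7) = 126/((s+6)(s+7)). DC gain = 126/(6×7) = 3.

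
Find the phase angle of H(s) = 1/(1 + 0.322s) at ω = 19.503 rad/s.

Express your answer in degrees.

Phase = -arctan(ωτ) = -arctan(19.503 × 0.322) = -81.0°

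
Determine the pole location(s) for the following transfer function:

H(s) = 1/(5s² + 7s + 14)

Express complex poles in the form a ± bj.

Discriminant = 7² - 4×5×14 = 49 - 280 = -231 < 0, so the poles are a complex conjugate pair s = (-7 ± j√231)/(2×5). Real part = -7/(2×5) = -7/10 = -0.7; imaginary part = ±√231/(2×5) ≈ 1.5199. Poles: s = -0.7 ± 1.5199j.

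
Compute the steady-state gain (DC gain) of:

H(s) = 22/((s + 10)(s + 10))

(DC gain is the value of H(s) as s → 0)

DC gain = H(0) = 22/(10 × 10) = 22/100 = 0.22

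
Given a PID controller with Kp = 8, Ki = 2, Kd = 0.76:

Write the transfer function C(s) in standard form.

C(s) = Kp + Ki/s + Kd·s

Substituting values: C(s) = 8 + 2/s + 0.76s = (0.76s² + 8s + 2)/s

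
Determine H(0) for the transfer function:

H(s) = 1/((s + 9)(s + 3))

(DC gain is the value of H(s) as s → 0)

DC gain = H(0) = 1/(9 × 3) = 1/27 = 0.0370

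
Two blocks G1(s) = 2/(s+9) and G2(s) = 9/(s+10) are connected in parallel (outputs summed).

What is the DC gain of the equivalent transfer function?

Parallel: G_eq = G1 + G2. DC gain = G1(0) + G2(0) = 2/9 + 9/10 = 0.2222 + 0.9 = 1.1222.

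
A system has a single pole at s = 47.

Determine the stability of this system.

Pole at s = 47 is in the right half-plane. Unstable.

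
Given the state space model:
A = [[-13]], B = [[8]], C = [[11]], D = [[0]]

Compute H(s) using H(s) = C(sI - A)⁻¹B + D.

(sI - A)⁻¹ = 1/(s + 13). H(s) = 11 × 8/(s + 13) + 0 = 88/(s + 13).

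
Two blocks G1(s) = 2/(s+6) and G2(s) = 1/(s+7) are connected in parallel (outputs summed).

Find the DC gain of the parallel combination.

Parallel: G_eq = G1 + G2. DC gain = G1(0) + G2(0) = 2/6 + 1/7 = 0.3333 + 0.1429 = 0.4762.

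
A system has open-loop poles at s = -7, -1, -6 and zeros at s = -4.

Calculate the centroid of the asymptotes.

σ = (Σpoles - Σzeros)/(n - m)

σ = (Σpoles - Σzeros)/(n - m) = (-14 - (-4))/(3 - 1) = -10/2 = -5.0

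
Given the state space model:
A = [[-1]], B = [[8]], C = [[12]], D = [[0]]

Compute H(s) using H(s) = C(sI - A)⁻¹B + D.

(sI - A)⁻¹ = 1/(s + 1). H(s) = 12 × 8/(s + 1) + 0 = 96/(s + 1).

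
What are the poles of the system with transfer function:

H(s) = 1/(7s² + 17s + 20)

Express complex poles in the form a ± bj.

Discriminant = 17² - 4×7×20 = 289 - 560 = -271 < 0, so the poles are a complex conjugate pair s = (-17 ± j√271)/(2×7). Real part = -17/(2×7) = -17/14 ≈ -1.2143; imaginary part = ±√271/(2×7) ≈ 1.1759. Poles: s = -1.2143 ± 1.1759j.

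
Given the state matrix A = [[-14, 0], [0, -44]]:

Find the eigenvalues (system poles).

For diagonal matrix, eigenvalues are diagonal entries: λ₁ = -14, λ₂ = -44.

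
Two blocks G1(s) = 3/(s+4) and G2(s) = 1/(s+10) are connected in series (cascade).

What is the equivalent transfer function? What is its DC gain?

Series: multiply transfer functions. G_eq = 3/(s+4) × 1/(s+10) = 3/((s+4)(s+10)). DC gain = 3/(4×10) = 0.075.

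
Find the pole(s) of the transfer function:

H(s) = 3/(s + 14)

Pole is where denominator = 0: s + 14 = 0, so s = -14.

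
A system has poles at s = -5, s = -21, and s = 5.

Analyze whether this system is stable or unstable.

Pole(s) at s = 5 are not in the left half-plane. System is unstable.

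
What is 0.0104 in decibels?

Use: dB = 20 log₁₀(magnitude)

dB = 20 log₁₀(0.0104) = -39.7 dB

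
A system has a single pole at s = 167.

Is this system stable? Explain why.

Pole at s = 167 is in the right half-plane. Unstable.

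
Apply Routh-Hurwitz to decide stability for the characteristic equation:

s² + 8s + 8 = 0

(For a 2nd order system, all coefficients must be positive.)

Coefficients: 1, 8, 8. All positive, so system is stable.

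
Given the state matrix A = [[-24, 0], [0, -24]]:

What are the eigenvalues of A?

For diagonal matrix, eigenvalues are diagonal entries: λ₁ = -24, λ₂ = -24.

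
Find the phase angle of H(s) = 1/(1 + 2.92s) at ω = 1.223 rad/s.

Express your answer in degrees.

Phase = -arctan(ωτ) = -arctan(1.223 × 2.92) = -74.4°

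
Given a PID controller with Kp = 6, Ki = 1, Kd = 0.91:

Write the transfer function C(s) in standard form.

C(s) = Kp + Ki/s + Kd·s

Substituting values: C(s) = 6 + 1/s + 0.91s = (0.91s² + 6s + 1)/s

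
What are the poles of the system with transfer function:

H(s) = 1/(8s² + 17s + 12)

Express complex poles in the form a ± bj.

Discriminant = 17² - 4×8×12 = 289 - 384 = -95 < 0, so the poles are a complex conjugate pair s = (-17 ± j√95)/(2×8). Real part = -17/(2×8) = -17/16 = -1.0625; imaginary part = ±√95/(2×8) ≈ 0.6092. Poles: s = -1.0625 ± 0.6092j.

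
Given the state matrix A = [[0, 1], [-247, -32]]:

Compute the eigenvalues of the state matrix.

det(A - λI) = λ² - (-32)λ + 247 = (λ - (-19))(λ - (-13)). Eigenvalues: -19, -13.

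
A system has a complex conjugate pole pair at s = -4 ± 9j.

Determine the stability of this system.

Real part of poles is -4 (< 0, left half-plane). Stable.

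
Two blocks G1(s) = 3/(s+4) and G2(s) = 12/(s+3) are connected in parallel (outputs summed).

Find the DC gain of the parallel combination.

Parallel: G_eq = G1 + G2. DC gain = G1(0) + G2(0) = 3/4 + 12/3 = 0.75 + 4 = 4.75.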